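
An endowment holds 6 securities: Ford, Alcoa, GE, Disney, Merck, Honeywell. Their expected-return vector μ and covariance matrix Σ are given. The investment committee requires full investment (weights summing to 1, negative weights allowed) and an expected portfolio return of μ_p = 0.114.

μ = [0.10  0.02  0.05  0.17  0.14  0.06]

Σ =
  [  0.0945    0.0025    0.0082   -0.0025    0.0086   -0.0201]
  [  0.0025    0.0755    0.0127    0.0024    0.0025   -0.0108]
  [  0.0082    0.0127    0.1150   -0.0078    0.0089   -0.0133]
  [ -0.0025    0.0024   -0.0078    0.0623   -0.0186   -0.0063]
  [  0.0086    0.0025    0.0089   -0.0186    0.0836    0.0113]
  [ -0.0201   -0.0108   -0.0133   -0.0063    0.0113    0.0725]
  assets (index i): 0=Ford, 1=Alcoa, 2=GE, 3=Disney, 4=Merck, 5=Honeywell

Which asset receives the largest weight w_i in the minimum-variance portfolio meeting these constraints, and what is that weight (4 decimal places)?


p=Σ⁻¹μ = [1.1758  0.1265  0.5626  3.6020  2.1214  1.2580]
q=Σ⁻¹𝟙 = [13.5504  13.1788  9.4255  22.8254  11.3484  21.4568]
a=μᵀp=1.133064  b=𝟙ᵀp=8.846388  c=𝟙ᵀq=91.785257  D=ac−b²=25.739998
λ₁=(c·0.114−b)/D = (91.785257·0.114−8.846388)/25.739998 = 0.062826
λ₂=(a−b·0.114)/D = (1.133064−8.846388·0.114)/25.739998 = 0.004840
w* = 0.062826·p + 0.004840·q:
  w_0 = 0.062826·1.1758 + 0.004840·13.5504 = 0.1395  (Ford)
  w_1 = 0.062826·0.1265 + 0.004840·13.1788 = 0.0717  (Alcoa)
  w_2 = 0.062826·0.5626 + 0.004840·9.4255 = 0.0810  (GE)
  w_3 = 0.062826·3.6020 + 0.004840·22.8254 = 0.3368  (Disney)
  w_4 = 0.062826·2.1214 + 0.004840·11.3484 = 0.1882  (Merck)
  w_5 = 0.062826·1.2580 + 0.004840·21.4568 = 0.1829  (Honeywell)
Σw_i=1.0000  μᵀw=0.1140
σ²=wᵀΣw=λ₁·μ_p+λ₂ = 0.062826·0.114 + 0.004840 = 0.012002 ≈ 0.0120

Disney (0.3368)


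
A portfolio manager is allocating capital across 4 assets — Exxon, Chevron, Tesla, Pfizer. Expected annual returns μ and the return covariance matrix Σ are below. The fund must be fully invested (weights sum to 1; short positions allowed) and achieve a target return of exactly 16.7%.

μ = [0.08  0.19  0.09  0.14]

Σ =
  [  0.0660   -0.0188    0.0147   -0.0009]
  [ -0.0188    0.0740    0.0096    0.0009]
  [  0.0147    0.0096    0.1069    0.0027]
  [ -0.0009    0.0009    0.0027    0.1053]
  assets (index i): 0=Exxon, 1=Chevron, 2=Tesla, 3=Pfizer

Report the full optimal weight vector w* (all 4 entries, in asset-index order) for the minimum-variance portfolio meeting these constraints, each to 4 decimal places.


g=Σ⁻¹μ = [2.0379  3.0361  0.2558  1.3144]
h=Σ⁻¹𝟙 = [19.2171  17.6472  4.8902  9.3847]
a=μᵀg=0.946943  b=𝟙ᵀg=6.644299  c=𝟙ᵀh=51.139098  D=ac−b²=4.279116
λ₁=(c·0.167−b)/D = (51.139098·0.167−6.644299)/4.279116 = 0.443066
λ₂=(a−b·0.167)/D = (0.946943−6.644299·0.167)/4.279116 = -0.038011
w* = 0.443066·g + -0.038011·h:
  w_0 = 0.443066·2.0379 + -0.038011·19.2171 = 0.1725  (Exxon)
  w_1 = 0.443066·3.0361 + -0.038011·17.6472 = 0.6744  (Chevron)
  w_2 = 0.443066·0.2558 + -0.038011·4.8902 = -0.0725  (Tesla)
  w_3 = 0.443066·1.3144 + -0.038011·9.3847 = 0.2257  (Pfizer)
Σw_i=1.0000  μᵀw=0.1670
σ²=wᵀΣw=λ₁·μ_p+λ₂ = 0.443066·0.167 + -0.038011 = 0.035981 ≈ 0.0360

0.1725  0.6744  -0.0725  0.2257


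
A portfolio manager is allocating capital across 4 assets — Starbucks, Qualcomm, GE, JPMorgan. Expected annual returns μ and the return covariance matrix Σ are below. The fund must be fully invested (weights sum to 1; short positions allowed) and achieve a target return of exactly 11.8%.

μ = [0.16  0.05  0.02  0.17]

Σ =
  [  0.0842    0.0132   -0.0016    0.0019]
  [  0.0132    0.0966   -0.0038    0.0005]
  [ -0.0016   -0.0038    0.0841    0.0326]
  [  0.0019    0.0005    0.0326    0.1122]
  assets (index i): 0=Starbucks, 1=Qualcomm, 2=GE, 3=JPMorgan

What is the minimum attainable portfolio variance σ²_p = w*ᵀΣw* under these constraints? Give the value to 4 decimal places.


u=Σ⁻¹μ = [1.8195  0.2479  -0.3283  1.5786]
v=Σ⁻¹𝟙 = [10.4864  9.2947  10.3002  5.7009]
a=μᵀu=0.565317  b=𝟙ᵀu=3.317724  c=𝟙ᵀv=35.782281  D=ac−b²=9.221030
λ₁=(c·0.118−b)/D = (35.782281·0.118−3.317724)/9.221030 = 0.098100
λ₂=(a−b·0.118)/D = (0.565317−3.317724·0.118)/9.221030 = 0.018851
w* = 0.098100·u + 0.018851·v:
  w_0 = 0.098100·1.8195 + 0.018851·10.4864 = 0.3762  (Starbucks)
  w_1 = 0.098100·0.2479 + 0.018851·9.2947 = 0.1995  (Qualcomm)
  w_2 = 0.098100·-0.3283 + 0.018851·10.3002 = 0.1620  (GE)
  w_3 = 0.098100·1.5786 + 0.018851·5.7009 = 0.2623  (JPMorgan)
Σw_i=1.0000  μᵀw=0.1180
σ²=wᵀΣw=λ₁·μ_p+λ₂ = 0.098100·0.118 + 0.018851 = 0.030427 ≈ 0.0304

0.0304


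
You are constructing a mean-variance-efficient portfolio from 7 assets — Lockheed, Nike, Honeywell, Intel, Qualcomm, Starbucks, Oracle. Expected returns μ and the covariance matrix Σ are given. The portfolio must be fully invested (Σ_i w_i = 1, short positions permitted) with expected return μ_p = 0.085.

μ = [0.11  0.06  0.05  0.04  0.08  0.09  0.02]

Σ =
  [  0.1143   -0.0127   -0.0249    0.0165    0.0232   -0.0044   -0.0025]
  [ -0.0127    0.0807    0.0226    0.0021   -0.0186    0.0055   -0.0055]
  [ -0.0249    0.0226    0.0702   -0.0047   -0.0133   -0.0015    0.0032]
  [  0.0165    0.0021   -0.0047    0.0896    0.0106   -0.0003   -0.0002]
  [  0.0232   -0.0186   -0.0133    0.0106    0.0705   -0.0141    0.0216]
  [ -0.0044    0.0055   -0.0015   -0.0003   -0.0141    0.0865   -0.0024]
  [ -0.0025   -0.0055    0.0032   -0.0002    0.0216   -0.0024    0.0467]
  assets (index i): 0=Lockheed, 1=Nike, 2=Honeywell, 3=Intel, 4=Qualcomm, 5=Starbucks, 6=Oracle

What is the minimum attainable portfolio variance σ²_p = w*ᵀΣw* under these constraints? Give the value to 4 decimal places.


0.0160

p=Σ⁻¹μ = [1.0250  0.8348  1.1357  0.1227  1.5136  1.3028  -0.1290]
q=Σ⁻¹𝟙 = [10.7496  12.4891  16.6982  8.2452  13.5630  14.3089  16.8128]
a=μᵀp=0.460287  b=𝟙ᵀp=5.805617  c=𝟙ᵀq=92.866848  D=ac−b²=9.040251
λ₁=(c·0.085−b)/D = (92.866848·0.085−5.805617)/9.040251 = 0.230974
λ₂=(a−b·0.085)/D = (0.460287−5.805617·0.085)/9.040251 = -0.003671
w* = 0.230974·p + -0.003671·q:
  w_0 = 0.230974·1.0250 + -0.003671·10.7496 = 0.1973  (Lockheed)
  w_1 = 0.230974·0.8348 + -0.003671·12.4891 = 0.1470  (Nike)
  w_2 = 0.230974·1.1357 + -0.003671·16.6982 = 0.2010  (Honeywell)
  w_3 = 0.230974·0.1227 + -0.003671·8.2452 = -0.0019  (Intel)
  w_4 = 0.230974·1.5136 + -0.003671·13.5630 = 0.2998  (Qualcomm)
  w_5 = 0.230974·1.3028 + -0.003671·14.3089 = 0.2484  (Starbucks)
  w_6 = 0.230974·-0.1290 + -0.003671·16.8128 = -0.0915  (Oracle)
Σw_i=1.0000  μᵀw=0.0850
σ²=wᵀΣw=λ₁·μ_p+λ₂ = 0.230974·0.085 + -0.003671 = 0.015961 ≈ 0.0160


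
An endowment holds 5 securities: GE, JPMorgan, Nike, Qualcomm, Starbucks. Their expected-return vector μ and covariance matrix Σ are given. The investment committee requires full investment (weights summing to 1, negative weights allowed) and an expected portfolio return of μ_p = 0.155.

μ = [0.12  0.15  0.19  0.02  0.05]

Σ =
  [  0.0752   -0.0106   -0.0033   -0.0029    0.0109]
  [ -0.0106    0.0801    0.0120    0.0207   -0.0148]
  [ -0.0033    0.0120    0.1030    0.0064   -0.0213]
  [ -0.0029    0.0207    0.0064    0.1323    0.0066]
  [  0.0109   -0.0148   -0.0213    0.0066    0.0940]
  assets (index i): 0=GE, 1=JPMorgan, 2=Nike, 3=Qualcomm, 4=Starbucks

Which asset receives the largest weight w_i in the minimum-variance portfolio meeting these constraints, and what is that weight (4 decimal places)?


g=Σ⁻¹μ = [1.8047  2.1044  1.9037  -0.2858  1.1054]
h=Σ⁻¹𝟙 = [13.9851  14.0053  11.0193  4.4720  13.4046]
a=μᵀg=0.943467  b=𝟙ᵀg=6.632346  c=𝟙ᵀh=56.886390  D=ac−b²=9.682413
λ₁=(c·0.155−b)/D = (56.886390·0.155−6.632346)/9.682413 = 0.225672
λ₂=(a−b·0.155)/D = (0.943467−6.632346·0.155)/9.682413 = -0.008732
w* = 0.225672·g + -0.008732·h:
  w_0 = 0.225672·1.8047 + -0.008732·13.9851 = 0.2851  (GE)
  w_1 = 0.225672·2.1044 + -0.008732·14.0053 = 0.3526  (JPMorgan)
  w_2 = 0.225672·1.9037 + -0.008732·11.0193 = 0.3334  (Nike)
  w_3 = 0.225672·-0.2858 + -0.008732·4.4720 = -0.1035  (Qualcomm)
  w_4 = 0.225672·1.1054 + -0.008732·13.4046 = 0.1324  (Starbucks)
Σw_i=1.0000  μᵀw=0.1550
σ²=wᵀΣw=λ₁·μ_p+λ₂ = 0.225672·0.155 + -0.008732 = 0.026247 ≈ 0.0262

JPMorgan (0.3526)


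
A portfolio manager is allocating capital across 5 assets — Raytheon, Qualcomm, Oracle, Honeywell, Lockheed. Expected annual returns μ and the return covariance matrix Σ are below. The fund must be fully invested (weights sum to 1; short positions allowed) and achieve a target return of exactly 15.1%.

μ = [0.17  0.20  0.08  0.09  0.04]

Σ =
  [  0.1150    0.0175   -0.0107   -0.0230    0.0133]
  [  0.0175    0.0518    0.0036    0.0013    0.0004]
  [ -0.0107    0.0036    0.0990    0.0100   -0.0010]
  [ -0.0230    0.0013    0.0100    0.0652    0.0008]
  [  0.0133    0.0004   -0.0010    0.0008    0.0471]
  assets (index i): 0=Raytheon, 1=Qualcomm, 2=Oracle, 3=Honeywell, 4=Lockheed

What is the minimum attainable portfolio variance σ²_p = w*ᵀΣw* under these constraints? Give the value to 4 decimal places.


x=Σ⁻¹μ = [1.3184  3.3240  0.6652  1.6718  0.4345]
y=Σ⁻¹𝟙 = [8.3129  15.3179  8.9787  16.3583  18.6667]
a=μᵀx=1.110004  b=𝟙ᵀx=7.413988  c=𝟙ᵀy=67.634540  D=ac−b²=20.107376
λ₁=(c·0.151−b)/D = (67.634540·0.151−7.413988)/20.107376 = 0.139194
λ₂=(a−b·0.151)/D = (1.110004−7.413988·0.151)/20.107376 = -0.000473
w* = 0.139194·x + -0.000473·y:
  w_0 = 0.139194·1.3184 + -0.000473·8.3129 = 0.1796  (Raytheon)
  w_1 = 0.139194·3.3240 + -0.000473·15.3179 = 0.4554  (Qualcomm)
  w_2 = 0.139194·0.6652 + -0.000473·8.9787 = 0.0883  (Oracle)
  w_3 = 0.139194·1.6718 + -0.000473·16.3583 = 0.2250  (Honeywell)
  w_4 = 0.139194·0.4345 + -0.000473·18.6667 = 0.0516  (Lockheed)
Σw_i=1.0000  μᵀw=0.1510
σ²=wᵀΣw=λ₁·μ_p+λ₂ = 0.139194·0.151 + -0.000473 = 0.020545 ≈ 0.0205

0.0205


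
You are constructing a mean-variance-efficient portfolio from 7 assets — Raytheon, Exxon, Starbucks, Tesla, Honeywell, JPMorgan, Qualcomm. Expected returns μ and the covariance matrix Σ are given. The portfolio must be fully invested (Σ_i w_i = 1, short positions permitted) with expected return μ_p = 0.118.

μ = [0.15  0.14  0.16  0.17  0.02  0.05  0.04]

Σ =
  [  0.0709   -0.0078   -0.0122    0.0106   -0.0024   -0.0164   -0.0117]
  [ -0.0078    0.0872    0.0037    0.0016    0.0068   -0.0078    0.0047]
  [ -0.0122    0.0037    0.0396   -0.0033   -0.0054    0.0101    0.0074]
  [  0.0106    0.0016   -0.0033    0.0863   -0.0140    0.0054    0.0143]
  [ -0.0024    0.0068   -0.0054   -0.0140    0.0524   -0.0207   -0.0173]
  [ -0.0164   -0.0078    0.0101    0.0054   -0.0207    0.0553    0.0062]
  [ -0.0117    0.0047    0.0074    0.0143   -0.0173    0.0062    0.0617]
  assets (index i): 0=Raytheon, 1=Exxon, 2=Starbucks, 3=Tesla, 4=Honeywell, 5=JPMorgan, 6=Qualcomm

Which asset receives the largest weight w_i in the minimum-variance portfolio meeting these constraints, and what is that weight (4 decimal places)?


Starbucks (0.2796)

p=Σ⁻¹μ = [3.4631  1.6348  4.8220  1.8457  2.2655  1.8793  0.6208]
q=Σ⁻¹𝟙 = [33.5604  11.4631  27.1162  9.4071  48.4026  38.9940  25.9190]
a=μᵀp=1.997731  b=𝟙ᵀp=16.531209  c=𝟙ᵀq=194.862430  D=ac−b²=116.001821
λ₁=(c·0.118−b)/D = (194.862430·0.118−16.531209)/116.001821 = 0.055711
λ₂=(a−b·0.118)/D = (1.997731−16.531209·0.118)/116.001821 = 0.000406
w* = 0.055711·p + 0.000406·q:
  w_0 = 0.055711·3.4631 + 0.000406·33.5604 = 0.2065  (Raytheon)
  w_1 = 0.055711·1.6348 + 0.000406·11.4631 = 0.0957  (Exxon)
  w_2 = 0.055711·4.8220 + 0.000406·27.1162 = 0.2796  (Starbucks)
  w_3 = 0.055711·1.8457 + 0.000406·9.4071 = 0.1066  (Tesla)
  w_4 = 0.055711·2.2655 + 0.000406·48.4026 = 0.1458  (Honeywell)
  w_5 = 0.055711·1.8793 + 0.000406·38.9940 = 0.1205  (JPMorgan)
  w_6 = 0.055711·0.6208 + 0.000406·25.9190 = 0.0451  (Qualcomm)
Σw_i=1.0000  μᵀw=0.1180
σ²=wᵀΣw=λ₁·μ_p+λ₂ = 0.055711·0.118 + 0.000406 = 0.006979 ≈ 0.0070


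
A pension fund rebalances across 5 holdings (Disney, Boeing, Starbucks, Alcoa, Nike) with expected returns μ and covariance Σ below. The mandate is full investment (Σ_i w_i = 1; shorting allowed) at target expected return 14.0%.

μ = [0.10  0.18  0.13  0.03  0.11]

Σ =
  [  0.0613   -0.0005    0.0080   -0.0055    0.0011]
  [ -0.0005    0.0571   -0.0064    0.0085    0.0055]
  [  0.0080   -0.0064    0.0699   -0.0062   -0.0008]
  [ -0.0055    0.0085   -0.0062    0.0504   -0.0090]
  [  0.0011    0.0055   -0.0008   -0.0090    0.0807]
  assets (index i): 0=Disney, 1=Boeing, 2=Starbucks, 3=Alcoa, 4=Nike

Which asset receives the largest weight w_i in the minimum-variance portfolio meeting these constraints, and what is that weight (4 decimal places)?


Boeing (0.4170)

p=Σ⁻¹μ = [1.4278  3.1757  2.0622  0.6878  1.2243]
q=Σ⁻¹𝟙 = [16.2070  14.5919  16.0419  23.6168  13.9690]
a=μᵀp=1.137798  b=𝟙ᵀp=8.577797  c=𝟙ᵀq=84.426720  D=ac−b²=22.481996
λ₁=(c·0.140−b)/D = (84.426720·0.140−8.577797)/22.481996 = 0.144202
λ₂=(a−b·0.140)/D = (1.137798−8.577797·0.140)/22.481996 = -0.002806
w* = 0.144202·p + -0.002806·q:
  w_0 = 0.144202·1.4278 + -0.002806·16.2070 = 0.1604  (Disney)
  w_1 = 0.144202·3.1757 + -0.002806·14.5919 = 0.4170  (Boeing)
  w_2 = 0.144202·2.0622 + -0.002806·16.0419 = 0.2523  (Starbucks)
  w_3 = 0.144202·0.6878 + -0.002806·23.6168 = 0.0329  (Alcoa)
  w_4 = 0.144202·1.2243 + -0.002806·13.9690 = 0.1373  (Nike)
Σw_i=1.0000  μᵀw=0.1400
σ²=wᵀΣw=λ₁·μ_p+λ₂ = 0.144202·0.140 + -0.002806 = 0.017382 ≈ 0.0174


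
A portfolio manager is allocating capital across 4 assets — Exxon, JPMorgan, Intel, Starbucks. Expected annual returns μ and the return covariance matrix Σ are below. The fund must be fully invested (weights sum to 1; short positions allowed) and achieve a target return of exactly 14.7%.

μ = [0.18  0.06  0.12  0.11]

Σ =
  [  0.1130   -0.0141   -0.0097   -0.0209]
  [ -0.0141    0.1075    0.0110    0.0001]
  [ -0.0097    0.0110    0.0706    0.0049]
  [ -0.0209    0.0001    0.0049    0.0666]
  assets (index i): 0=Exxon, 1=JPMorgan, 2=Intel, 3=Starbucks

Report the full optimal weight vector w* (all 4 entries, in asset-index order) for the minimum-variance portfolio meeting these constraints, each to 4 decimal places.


0.4514  -0.0504  0.2880  0.3109

u=Σ⁻¹μ = [2.2381  0.6707  1.7483  2.2244]
v=Σ⁻¹𝟙 = [14.6680  9.8425  13.3537  18.6208]
a=μᵀu=0.897581  b=𝟙ᵀu=6.881517  c=𝟙ᵀv=56.484945  D=ac−b²=3.344524
λ₁=(c·0.147−b)/D = (56.484945·0.147−6.881517)/3.344524 = 0.425104
λ₂=(a−b·0.147)/D = (0.897581−6.881517·0.147)/3.344524 = -0.034086
w* = 0.425104·u + -0.034086·v:
  w_0 = 0.425104·2.2381 + -0.034086·14.6680 = 0.4514  (Exxon)
  w_1 = 0.425104·0.6707 + -0.034086·9.8425 = -0.0504  (JPMorgan)
  w_2 = 0.425104·1.7483 + -0.034086·13.3537 = 0.2880  (Intel)
  w_3 = 0.425104·2.2244 + -0.034086·18.6208 = 0.3109  (Starbucks)
Σw_i=1.0000  μᵀw=0.1470
σ²=wᵀΣw=λ₁·μ_p+λ₂ = 0.425104·0.147 + -0.034086 = 0.028404 ≈ 0.0284


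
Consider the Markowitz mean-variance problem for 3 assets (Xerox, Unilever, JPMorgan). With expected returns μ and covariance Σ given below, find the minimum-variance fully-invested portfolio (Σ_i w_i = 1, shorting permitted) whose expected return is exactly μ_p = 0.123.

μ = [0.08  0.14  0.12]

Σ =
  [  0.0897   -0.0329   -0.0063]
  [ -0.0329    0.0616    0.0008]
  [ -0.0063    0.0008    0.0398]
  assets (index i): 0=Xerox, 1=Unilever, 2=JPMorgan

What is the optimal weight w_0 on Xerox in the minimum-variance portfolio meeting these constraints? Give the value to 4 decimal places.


0.1562

x=Σ⁻¹μ = [2.4167  3.5202  3.3269]
y=Σ⁻¹𝟙 = [23.5719  28.4559  28.2849]
a=μᵀx=1.085390  b=𝟙ᵀx=9.263765  c=𝟙ᵀy=80.312668  D=ac−b²=1.353218
λ₁=(c·0.123−b)/D = (80.312668·0.123−9.263765)/1.353218 = 0.454245
λ₂=(a−b·0.123)/D = (1.085390−9.263765·0.123)/1.353218 = -0.039944
w* = 0.454245·x + -0.039944·y:
  w_0 = 0.454245·2.4167 + -0.039944·23.5719 = 0.1562  (Xerox)
  w_1 = 0.454245·3.5202 + -0.039944·28.4559 = 0.4624  (Unilever)
  w_2 = 0.454245·3.3269 + -0.039944·28.2849 = 0.3814  (JPMorgan)
Σw_i=1.0000  μᵀw=0.1230
σ²=wᵀΣw=λ₁·μ_p+λ₂ = 0.454245·0.123 + -0.039944 = 0.015928 ≈ 0.0159


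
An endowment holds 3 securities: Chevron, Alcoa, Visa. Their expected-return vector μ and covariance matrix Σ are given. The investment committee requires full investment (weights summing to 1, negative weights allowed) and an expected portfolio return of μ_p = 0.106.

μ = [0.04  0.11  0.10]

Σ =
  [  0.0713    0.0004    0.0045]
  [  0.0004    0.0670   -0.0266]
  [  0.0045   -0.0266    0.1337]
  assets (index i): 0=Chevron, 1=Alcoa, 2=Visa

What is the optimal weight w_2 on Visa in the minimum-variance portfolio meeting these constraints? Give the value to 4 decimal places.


0.3480

u=Σ⁻¹μ = [0.4768  2.0950  1.1487]
v=Σ⁻¹𝟙 = [13.2334  19.1517  10.8443]
a=μᵀu=0.364390  b=𝟙ᵀu=3.720457  c=𝟙ᵀv=43.229424  D=ac−b²=1.910578
λ₁=(c·0.106−b)/D = (43.229424·0.106−3.720457)/1.910578 = 0.451100
λ₂=(a−b·0.106)/D = (0.364390−3.720457·0.106)/1.910578 = -0.015691
w* = 0.451100·u + -0.015691·v:
  w_0 = 0.451100·0.4768 + -0.015691·13.2334 = 0.0074  (Chevron)
  w_1 = 0.451100·2.0950 + -0.015691·19.1517 = 0.6445  (Alcoa)
  w_2 = 0.451100·1.1487 + -0.015691·10.8443 = 0.3480  (Visa)
Σw_i=1.0000  μᵀw=0.1060
σ²=wᵀΣw=λ₁·μ_p+λ₂ = 0.451100·0.106 + -0.015691 = 0.032126 ≈ 0.0321


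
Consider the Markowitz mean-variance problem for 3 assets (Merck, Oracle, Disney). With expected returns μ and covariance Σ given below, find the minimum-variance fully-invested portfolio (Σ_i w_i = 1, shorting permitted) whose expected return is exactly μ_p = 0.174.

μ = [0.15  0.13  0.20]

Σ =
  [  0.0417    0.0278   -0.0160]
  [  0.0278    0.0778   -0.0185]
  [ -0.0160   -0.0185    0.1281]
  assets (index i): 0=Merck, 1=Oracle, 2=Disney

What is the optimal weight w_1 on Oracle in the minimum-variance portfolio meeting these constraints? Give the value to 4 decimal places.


-0.0687

g=Σ⁻¹μ = [3.8989  0.7920  2.1626]
h=Σ⁻¹𝟙 = [23.7211  7.1848  11.8068]
a=μᵀg=1.120327  b=𝟙ᵀg=6.853568  c=𝟙ᵀh=42.712811  D=ac−b²=0.880920
λ₁=(c·0.174−b)/D = (42.712811·0.174−6.853568)/0.880920 = 0.656656
λ₂=(a−b·0.174)/D = (1.120327−6.853568·0.174)/0.880920 = -0.081953
w* = 0.656656·g + -0.081953·h:
  w_0 = 0.656656·3.8989 + -0.081953·23.7211 = 0.6162  (Merck)
  w_1 = 0.656656·0.7920 + -0.081953·7.1848 = -0.0687  (Oracle)
  w_2 = 0.656656·2.1626 + -0.081953·11.8068 = 0.4525  (Disney)
Σw_i=1.0000  μᵀw=0.1740
σ²=wᵀΣw=λ₁·μ_p+λ₂ = 0.656656·0.174 + -0.081953 = 0.032305 ≈ 0.0323


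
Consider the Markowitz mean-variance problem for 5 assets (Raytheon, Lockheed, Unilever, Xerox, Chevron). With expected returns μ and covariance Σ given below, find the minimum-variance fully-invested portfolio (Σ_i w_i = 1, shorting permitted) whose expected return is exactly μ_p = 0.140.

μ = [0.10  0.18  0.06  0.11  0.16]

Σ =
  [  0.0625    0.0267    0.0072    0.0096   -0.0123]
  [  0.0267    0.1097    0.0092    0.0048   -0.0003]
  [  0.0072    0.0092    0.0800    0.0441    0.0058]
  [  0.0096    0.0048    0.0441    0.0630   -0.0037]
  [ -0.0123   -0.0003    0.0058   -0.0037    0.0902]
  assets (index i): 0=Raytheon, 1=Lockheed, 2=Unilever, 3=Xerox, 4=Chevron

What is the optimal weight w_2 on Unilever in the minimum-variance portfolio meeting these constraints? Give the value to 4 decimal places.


g=Σ⁻¹μ = [1.2063  1.3301  -0.8726  2.1944  2.0889]
h=Σ⁻¹𝟙 = [14.3547  4.8762  3.1067  11.9235  13.3495]
a=μᵀg=0.883300  b=𝟙ᵀg=5.947089  c=𝟙ᵀh=47.610556  D=ac−b²=6.686528
λ₁=(c·0.140−b)/D = (47.610556·0.140−5.947089)/6.686528 = 0.107438
λ₂=(a−b·0.140)/D = (0.883300−5.947089·0.140)/6.686528 = 0.007584
w* = 0.107438·g + 0.007584·h:
  w_0 = 0.107438·1.2063 + 0.007584·14.3547 = 0.2385  (Raytheon)
  w_1 = 0.107438·1.3301 + 0.007584·4.8762 = 0.1799  (Lockheed)
  w_2 = 0.107438·-0.8726 + 0.007584·3.1067 = -0.0702  (Unilever)
  w_3 = 0.107438·2.1944 + 0.007584·11.9235 = 0.3262  (Xerox)
  w_4 = 0.107438·2.0889 + 0.007584·13.3495 = 0.3257  (Chevron)
Σw_i=1.0000  μᵀw=0.1400
σ²=wᵀΣw=λ₁·μ_p+λ₂ = 0.107438·0.140 + 0.007584 = 0.022625 ≈ 0.0226

-0.0702


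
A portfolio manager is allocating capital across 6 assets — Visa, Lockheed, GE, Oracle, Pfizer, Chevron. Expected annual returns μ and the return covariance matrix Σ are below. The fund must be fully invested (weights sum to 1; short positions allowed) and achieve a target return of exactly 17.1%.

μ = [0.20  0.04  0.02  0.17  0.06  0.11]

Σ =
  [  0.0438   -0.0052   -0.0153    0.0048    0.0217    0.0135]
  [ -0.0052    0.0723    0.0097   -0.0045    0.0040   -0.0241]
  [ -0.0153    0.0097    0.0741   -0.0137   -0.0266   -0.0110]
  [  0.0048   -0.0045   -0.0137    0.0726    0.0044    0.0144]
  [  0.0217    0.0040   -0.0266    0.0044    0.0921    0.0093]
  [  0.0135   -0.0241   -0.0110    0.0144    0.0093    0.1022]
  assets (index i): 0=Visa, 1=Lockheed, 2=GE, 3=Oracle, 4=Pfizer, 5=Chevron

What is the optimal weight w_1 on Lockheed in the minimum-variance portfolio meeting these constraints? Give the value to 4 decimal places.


0.0724

u=Σ⁻¹μ = [4.9541  1.0365  1.5609  2.2828  -0.2733  0.5376]
v=Σ⁻¹𝟙 = [23.5210  16.0318  24.0767  15.1732  9.8370  10.0166]
a=μᵀu=1.494298  b=𝟙ᵀu=10.098489  c=𝟙ᵀv=98.656257  D=ac−b²=45.442376
λ₁=(c·0.171−b)/D = (98.656257·0.171−10.098489)/45.442376 = 0.149018
λ₂=(a−b·0.171)/D = (1.494298−10.098489·0.171)/45.442376 = -0.005117
w* = 0.149018·u + -0.005117·v:
  w_0 = 0.149018·4.9541 + -0.005117·23.5210 = 0.6179  (Visa)
  w_1 = 0.149018·1.0365 + -0.005117·16.0318 = 0.0724  (Lockheed)
  w_2 = 0.149018·1.5609 + -0.005117·24.0767 = 0.1094  (GE)
  w_3 = 0.149018·2.2828 + -0.005117·15.1732 = 0.2625  (Oracle)
  w_4 = 0.149018·-0.2733 + -0.005117·9.8370 = -0.0911  (Pfizer)
  w_5 = 0.149018·0.5376 + -0.005117·10.0166 = 0.0289  (Chevron)
Σw_i=1.0000  μᵀw=0.1710
σ²=wᵀΣw=λ₁·μ_p+λ₂ = 0.149018·0.171 + -0.005117 = 0.020365 ≈ 0.0204


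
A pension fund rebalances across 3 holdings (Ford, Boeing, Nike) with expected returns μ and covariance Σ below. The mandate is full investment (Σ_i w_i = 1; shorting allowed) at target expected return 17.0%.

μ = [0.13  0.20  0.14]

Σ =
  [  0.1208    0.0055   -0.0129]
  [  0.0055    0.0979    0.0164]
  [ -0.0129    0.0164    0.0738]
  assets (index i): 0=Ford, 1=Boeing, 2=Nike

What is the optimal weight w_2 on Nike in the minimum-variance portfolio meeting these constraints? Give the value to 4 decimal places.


0.2812

g=Σ⁻¹μ = [1.1840  1.6867  1.7292]
h=Σ⁻¹𝟙 = [9.3865  7.4186  13.5423]
a=μᵀg=0.733348  b=𝟙ᵀg=4.599890  c=𝟙ᵀh=30.347424  D=ac−b²=1.096223
λ₁=(c·0.170−b)/D = (30.347424·0.170−4.599890)/1.096223 = 0.510090
λ₂=(a−b·0.170)/D = (0.733348−4.599890·0.170)/1.096223 = -0.044365
w* = 0.510090·g + -0.044365·h:
  w_0 = 0.510090·1.1840 + -0.044365·9.3865 = 0.1875  (Ford)
  w_1 = 0.510090·1.6867 + -0.044365·7.4186 = 0.5313  (Boeing)
  w_2 = 0.510090·1.7292 + -0.044365·13.5423 = 0.2812  (Nike)
Σw_i=1.0000  μᵀw=0.1700
σ²=wᵀΣw=λ₁·μ_p+λ₂ = 0.510090·0.170 + -0.044365 = 0.042350 ≈ 0.0424


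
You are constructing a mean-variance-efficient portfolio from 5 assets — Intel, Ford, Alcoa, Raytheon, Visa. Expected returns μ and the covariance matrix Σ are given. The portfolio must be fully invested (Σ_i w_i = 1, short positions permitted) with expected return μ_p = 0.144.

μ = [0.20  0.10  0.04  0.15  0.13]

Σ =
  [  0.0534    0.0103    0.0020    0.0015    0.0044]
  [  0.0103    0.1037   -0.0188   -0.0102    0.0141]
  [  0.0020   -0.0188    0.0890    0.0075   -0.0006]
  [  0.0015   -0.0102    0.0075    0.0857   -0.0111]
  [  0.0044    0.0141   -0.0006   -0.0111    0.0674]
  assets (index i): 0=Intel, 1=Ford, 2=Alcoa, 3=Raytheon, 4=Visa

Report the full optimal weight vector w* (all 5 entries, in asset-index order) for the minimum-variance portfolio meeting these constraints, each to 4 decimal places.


p=Σ⁻¹μ = [3.3987  0.6262  0.3512  1.9814  1.9053]
q=Σ⁻¹𝟙 = [14.8652  9.7197  11.9251  13.3528  14.1382]
a=μᵀp=1.301319  b=𝟙ᵀp=8.262904  c=𝟙ᵀq=64.001058  D=ac−b²=15.010191
λ₁=(c·0.144−b)/D = (64.001058·0.144−8.262904)/15.010191 = 0.063507
λ₂=(a−b·0.144)/D = (1.301319−8.262904·0.144)/15.010191 = 0.007426
w* = 0.063507·p + 0.007426·q:
  w_0 = 0.063507·3.3987 + 0.007426·14.8652 = 0.3262  (Intel)
  w_1 = 0.063507·0.6262 + 0.007426·9.7197 = 0.1119  (Ford)
  w_2 = 0.063507·0.3512 + 0.007426·11.9251 = 0.1109  (Alcoa)
  w_3 = 0.063507·1.9814 + 0.007426·13.3528 = 0.2250  (Raytheon)
  w_4 = 0.063507·1.9053 + 0.007426·14.1382 = 0.2260  (Visa)
Σw_i=1.0000  μᵀw=0.1440
σ²=wᵀΣw=λ₁·μ_p+λ₂ = 0.063507·0.144 + 0.007426 = 0.016571 ≈ 0.0166

0.3262  0.1119  0.1109  0.2250  0.2260


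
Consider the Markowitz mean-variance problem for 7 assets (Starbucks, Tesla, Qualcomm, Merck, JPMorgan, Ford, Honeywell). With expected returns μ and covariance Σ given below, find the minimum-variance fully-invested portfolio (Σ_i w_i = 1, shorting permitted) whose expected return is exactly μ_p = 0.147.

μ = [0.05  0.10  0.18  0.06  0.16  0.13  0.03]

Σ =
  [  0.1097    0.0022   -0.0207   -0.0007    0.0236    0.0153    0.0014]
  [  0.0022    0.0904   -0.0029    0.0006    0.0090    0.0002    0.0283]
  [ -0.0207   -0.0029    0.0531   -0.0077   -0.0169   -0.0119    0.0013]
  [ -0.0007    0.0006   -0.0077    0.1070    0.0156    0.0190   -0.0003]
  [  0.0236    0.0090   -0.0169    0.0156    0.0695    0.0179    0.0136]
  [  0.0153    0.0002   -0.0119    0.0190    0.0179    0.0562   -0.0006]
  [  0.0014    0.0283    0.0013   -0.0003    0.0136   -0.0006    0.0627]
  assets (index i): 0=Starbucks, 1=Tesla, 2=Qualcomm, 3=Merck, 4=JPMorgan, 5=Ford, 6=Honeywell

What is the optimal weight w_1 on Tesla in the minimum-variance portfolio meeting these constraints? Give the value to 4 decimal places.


0.1005

x=Σ⁻¹μ = [0.4846  1.2158  5.0735  0.1064  2.7366  2.3355  -0.7570]
y=Σ⁻¹𝟙 = [10.3817  7.7175  30.7982  7.3622  9.6874  15.9900  9.6822]
a=μᵀx=1.784184  b=𝟙ᵀx=11.195387  c=𝟙ᵀy=91.619195  D=ac−b²=38.128796
λ₁=(c·0.147−b)/D = (91.619195·0.147−11.195387)/38.128796 = 0.059604
λ₂=(a−b·0.147)/D = (1.784184−11.195387·0.147)/38.128796 = 0.003631
w* = 0.059604·x + 0.003631·y:
  w_0 = 0.059604·0.4846 + 0.003631·10.3817 = 0.0666  (Starbucks)
  w_1 = 0.059604·1.2158 + 0.003631·7.7175 = 0.1005  (Tesla)
  w_2 = 0.059604·5.0735 + 0.003631·30.7982 = 0.4142  (Qualcomm)
  w_3 = 0.059604·0.1064 + 0.003631·7.3622 = 0.0331  (Merck)
  w_4 = 0.059604·2.7366 + 0.003631·9.6874 = 0.1983  (JPMorgan)
  w_5 = 0.059604·2.3355 + 0.003631·15.9900 = 0.1973  (Ford)
  w_6 = 0.059604·-0.7570 + 0.003631·9.6822 = -0.0100  (Honeywell)
Σw_i=1.0000  μᵀw=0.1470
σ²=wᵀΣw=λ₁·μ_p+λ₂ = 0.059604·0.147 + 0.003631 = 0.012393 ≈ 0.0124


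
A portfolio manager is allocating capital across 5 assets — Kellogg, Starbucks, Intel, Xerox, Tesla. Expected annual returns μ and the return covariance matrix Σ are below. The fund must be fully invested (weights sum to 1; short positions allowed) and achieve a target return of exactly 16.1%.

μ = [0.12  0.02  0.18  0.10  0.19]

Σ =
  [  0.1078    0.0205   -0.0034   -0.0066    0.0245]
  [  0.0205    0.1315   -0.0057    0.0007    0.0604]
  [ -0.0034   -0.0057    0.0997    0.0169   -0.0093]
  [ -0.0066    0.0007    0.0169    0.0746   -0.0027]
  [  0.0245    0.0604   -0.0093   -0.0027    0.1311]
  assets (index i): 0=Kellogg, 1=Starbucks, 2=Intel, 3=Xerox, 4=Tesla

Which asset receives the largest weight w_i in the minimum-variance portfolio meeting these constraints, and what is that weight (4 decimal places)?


Intel (0.3219)

x=Σ⁻¹μ = [0.9774  -0.7346  1.7747  1.0953  1.7535]
y=Σ⁻¹𝟙 = [8.3568  4.3516  8.9481  12.2553  4.9484]
a=μᵀx=0.864726  b=𝟙ᵀx=4.866224  c=𝟙ᵀy=38.860138  D=ac−b²=9.923252
λ₁=(c·0.161−b)/D = (38.860138·0.161−4.866224)/9.923252 = 0.140101
λ₂=(a−b·0.161)/D = (0.864726−4.866224·0.161)/9.923252 = 0.008189
w* = 0.140101·x + 0.008189·y:
  w_0 = 0.140101·0.9774 + 0.008189·8.3568 = 0.2054  (Kellogg)
  w_1 = 0.140101·-0.7346 + 0.008189·4.3516 = -0.0673  (Starbucks)
  w_2 = 0.140101·1.7747 + 0.008189·8.9481 = 0.3219  (Intel)
  w_3 = 0.140101·1.0953 + 0.008189·12.2553 = 0.2538  (Xerox)
  w_4 = 0.140101·1.7535 + 0.008189·4.9484 = 0.2862  (Tesla)
Σw_i=1.0000  μᵀw=0.1610
σ²=wᵀΣw=λ₁·μ_p+λ₂ = 0.140101·0.161 + 0.008189 = 0.030746 ≈ 0.0307


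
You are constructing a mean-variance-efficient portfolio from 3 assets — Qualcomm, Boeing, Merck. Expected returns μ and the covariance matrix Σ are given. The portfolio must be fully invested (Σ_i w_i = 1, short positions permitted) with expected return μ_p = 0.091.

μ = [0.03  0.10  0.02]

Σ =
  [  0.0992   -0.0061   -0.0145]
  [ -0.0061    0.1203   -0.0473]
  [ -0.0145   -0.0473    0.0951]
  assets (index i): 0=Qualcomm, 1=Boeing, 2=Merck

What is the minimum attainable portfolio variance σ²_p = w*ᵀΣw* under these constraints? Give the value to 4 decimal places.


p=Σ⁻¹μ = [0.5062  1.2058  0.8872]
q=Σ⁻¹𝟙 = [14.2757  17.4365  21.3643]
a=μᵀp=0.153507  b=𝟙ᵀp=2.599207  c=𝟙ᵀq=53.076457  D=ac−b²=1.391748
λ₁=(c·0.091−b)/D = (53.076457·0.091−2.599207)/1.391748 = 1.602842
λ₂=(a−b·0.091)/D = (0.153507−2.599207·0.091)/1.391748 = -0.059652
w* = 1.602842·p + -0.059652·q:
  w_0 = 1.602842·0.5062 + -0.059652·14.2757 = -0.0401  (Qualcomm)
  w_1 = 1.602842·1.2058 + -0.059652·17.4365 = 0.8925  (Boeing)
  w_2 = 1.602842·0.8872 + -0.059652·21.3643 = 0.1476  (Merck)
Σw_i=1.0000  μᵀw=0.0910
σ²=wᵀΣw=λ₁·μ_p+λ₂ = 1.602842·0.091 + -0.059652 = 0.086207 ≈ 0.0862

0.0862


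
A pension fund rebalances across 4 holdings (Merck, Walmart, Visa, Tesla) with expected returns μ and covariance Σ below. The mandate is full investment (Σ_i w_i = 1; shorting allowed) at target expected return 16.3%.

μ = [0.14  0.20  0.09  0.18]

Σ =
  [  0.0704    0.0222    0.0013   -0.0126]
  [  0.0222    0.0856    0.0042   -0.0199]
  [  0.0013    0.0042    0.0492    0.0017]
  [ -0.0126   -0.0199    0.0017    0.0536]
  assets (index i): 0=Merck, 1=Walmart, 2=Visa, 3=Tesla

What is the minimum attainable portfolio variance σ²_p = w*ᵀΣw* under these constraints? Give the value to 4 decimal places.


u=Σ⁻¹μ = [1.9160  2.8981  1.3640  4.8413]
v=Σ⁻¹𝟙 = [14.4351  13.1928  17.9061  26.3802]
a=μᵀu=1.842065  b=𝟙ᵀu=11.019451  c=𝟙ᵀv=71.914151  D=ac−b²=11.042234
λ₁=(c·0.163−b)/D = (71.914151·0.163−11.019451)/11.042234 = 0.063624
λ₂=(a−b·0.163)/D = (1.842065−11.019451·0.163)/11.042234 = 0.004156
w* = 0.063624·u + 0.004156·v:
  w_0 = 0.063624·1.9160 + 0.004156·14.4351 = 0.1819  (Merck)
  w_1 = 0.063624·2.8981 + 0.004156·13.1928 = 0.2392  (Walmart)
  w_2 = 0.063624·1.3640 + 0.004156·17.9061 = 0.1612  (Visa)
  w_3 = 0.063624·4.8413 + 0.004156·26.3802 = 0.4177  (Tesla)
Σw_i=1.0000  μᵀw=0.1630
σ²=wᵀΣw=λ₁·μ_p+λ₂ = 0.063624·0.163 + 0.004156 = 0.014527 ≈ 0.0145

0.0145


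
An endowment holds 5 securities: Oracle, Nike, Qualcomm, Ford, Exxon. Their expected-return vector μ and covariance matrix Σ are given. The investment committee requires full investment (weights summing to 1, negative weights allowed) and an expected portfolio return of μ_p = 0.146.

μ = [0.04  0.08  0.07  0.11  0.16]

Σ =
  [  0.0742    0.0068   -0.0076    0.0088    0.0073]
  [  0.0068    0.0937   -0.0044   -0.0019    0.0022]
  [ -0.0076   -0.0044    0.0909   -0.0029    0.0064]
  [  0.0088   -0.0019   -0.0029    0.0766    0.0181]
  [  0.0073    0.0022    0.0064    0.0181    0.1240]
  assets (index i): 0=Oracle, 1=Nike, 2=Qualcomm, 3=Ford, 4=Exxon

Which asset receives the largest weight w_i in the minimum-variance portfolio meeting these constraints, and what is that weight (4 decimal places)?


p=Σ⁻¹μ = [0.2959  0.8701  0.8023  1.2083  1.0397]
q=Σ⁻¹𝟙 = [11.9817  10.5047  12.5268  11.2594  4.8827]
a=μᵀp=0.436867  b=𝟙ᵀp=4.216291  c=𝟙ᵀq=51.155366  D=ac−b²=4.570997
λ₁=(c·0.146−b)/D = (51.155366·0.146−4.216291)/4.570997 = 0.711528
λ₂=(a−b·0.146)/D = (0.436867−4.216291·0.146)/4.570997 = -0.039097
w* = 0.711528·p + -0.039097·q:
  w_0 = 0.711528·0.2959 + -0.039097·11.9817 = -0.2579  (Oracle)
  w_1 = 0.711528·0.8701 + -0.039097·10.5047 = 0.2084  (Nike)
  w_2 = 0.711528·0.8023 + -0.039097·12.5268 = 0.0811  (Qualcomm)
  w_3 = 0.711528·1.2083 + -0.039097·11.2594 = 0.4195  (Ford)
  w_4 = 0.711528·1.0397 + -0.039097·4.8827 = 0.5489  (Exxon)
Σw_i=1.0000  μᵀw=0.1460
σ²=wᵀΣw=λ₁·μ_p+λ₂ = 0.711528·0.146 + -0.039097 = 0.064786 ≈ 0.0648

Exxon (0.5489)


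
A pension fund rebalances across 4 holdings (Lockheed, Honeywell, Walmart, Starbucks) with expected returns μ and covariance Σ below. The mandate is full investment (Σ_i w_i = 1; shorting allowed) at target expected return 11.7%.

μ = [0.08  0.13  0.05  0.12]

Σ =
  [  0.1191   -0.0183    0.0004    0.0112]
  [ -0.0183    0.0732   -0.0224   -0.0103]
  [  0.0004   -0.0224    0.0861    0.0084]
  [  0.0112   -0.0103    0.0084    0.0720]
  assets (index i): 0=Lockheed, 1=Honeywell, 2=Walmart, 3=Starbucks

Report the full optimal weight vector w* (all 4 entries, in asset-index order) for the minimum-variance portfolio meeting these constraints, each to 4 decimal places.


0.1071  0.4702  0.0488  0.3739

g=Σ⁻¹μ = [0.8978  2.5784  1.0746  1.7705]
h=Σ⁻¹𝟙 = [10.6248  23.2192  16.2732  13.6592]
a=μᵀg=0.673200  b=𝟙ᵀg=6.321248  c=𝟙ᵀh=63.776450  D=ac−b²=2.976099
λ₁=(c·0.117−b)/D = (63.776450·0.117−6.321248)/2.976099 = 0.383252
λ₂=(a−b·0.117)/D = (0.673200−6.321248·0.117)/2.976099 = -0.022307
w* = 0.383252·g + -0.022307·h:
  w_0 = 0.383252·0.8978 + -0.022307·10.6248 = 0.1071  (Lockheed)
  w_1 = 0.383252·2.5784 + -0.022307·23.2192 = 0.4702  (Honeywell)
  w_2 = 0.383252·1.0746 + -0.022307·16.2732 = 0.0488  (Walmart)
  w_3 = 0.383252·1.7705 + -0.022307·13.6592 = 0.3739  (Starbucks)
Σw_i=1.0000  μᵀw=0.1170
σ²=wᵀΣw=λ₁·μ_p+λ₂ = 0.383252·0.117 + -0.022307 = 0.022534 ≈ 0.0225


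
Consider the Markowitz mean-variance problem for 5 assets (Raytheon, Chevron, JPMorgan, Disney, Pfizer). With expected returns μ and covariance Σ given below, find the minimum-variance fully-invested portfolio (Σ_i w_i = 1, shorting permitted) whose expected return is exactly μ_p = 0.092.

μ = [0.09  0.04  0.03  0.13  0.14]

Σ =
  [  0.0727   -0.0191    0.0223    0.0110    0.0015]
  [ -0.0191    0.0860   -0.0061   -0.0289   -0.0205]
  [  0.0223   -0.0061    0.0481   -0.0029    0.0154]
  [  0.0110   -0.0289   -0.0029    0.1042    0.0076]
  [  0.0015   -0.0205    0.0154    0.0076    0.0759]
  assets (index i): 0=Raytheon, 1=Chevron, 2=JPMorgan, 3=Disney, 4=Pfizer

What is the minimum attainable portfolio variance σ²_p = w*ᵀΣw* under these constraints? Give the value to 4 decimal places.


0.0131

u=Σ⁻¹μ = [1.6176  1.7951  -0.5405  1.3943  2.2675]
v=Σ⁻¹𝟙 = [13.4333  23.9330  13.5772  14.0853  15.2087]
a=μᵀu=0.699874  b=𝟙ᵀu=6.533933  c=𝟙ᵀv=80.237437  D=ac−b²=13.463846
λ₁=(c·0.092−b)/D = (80.237437·0.092−6.533933)/13.463846 = 0.062977
λ₂=(a−b·0.092)/D = (0.699874−6.533933·0.092)/13.463846 = 0.007335
w* = 0.062977·u + 0.007335·v:
  w_0 = 0.062977·1.6176 + 0.007335·13.4333 = 0.2004  (Raytheon)
  w_1 = 0.062977·1.7951 + 0.007335·23.9330 = 0.2886  (Chevron)
  w_2 = 0.062977·-0.5405 + 0.007335·13.5772 = 0.0655  (JPMorgan)
  w_3 = 0.062977·1.3943 + 0.007335·14.0853 = 0.1911  (Disney)
  w_4 = 0.062977·2.2675 + 0.007335·15.2087 = 0.2543  (Pfizer)
Σw_i=1.0000  μᵀw=0.0920
σ²=wᵀΣw=λ₁·μ_p+λ₂ = 0.062977·0.092 + 0.007335 = 0.013129 ≈ 0.0131


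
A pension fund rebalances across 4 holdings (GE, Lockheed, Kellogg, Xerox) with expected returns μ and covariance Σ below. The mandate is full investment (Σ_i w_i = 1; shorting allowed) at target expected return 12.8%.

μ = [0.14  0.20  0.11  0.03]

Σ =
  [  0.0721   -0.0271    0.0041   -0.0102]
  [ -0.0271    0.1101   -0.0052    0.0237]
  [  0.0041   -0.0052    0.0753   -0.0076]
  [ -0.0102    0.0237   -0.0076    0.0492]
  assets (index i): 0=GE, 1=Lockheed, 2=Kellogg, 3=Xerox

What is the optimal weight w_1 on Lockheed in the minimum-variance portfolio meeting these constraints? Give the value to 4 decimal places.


g=Σ⁻¹μ = [2.8411  2.5424  1.5025  0.2062]
h=Σ⁻¹𝟙 = [19.8614  9.9530  15.1047  21.9816]
a=μᵀg=1.077696  b=𝟙ᵀg=7.092166  c=𝟙ᵀh=66.900767  D=ac−b²=21.799897
λ₁=(c·0.128−b)/D = (66.900767·0.128−7.092166)/21.799897 = 0.067483
λ₂=(a−b·0.128)/D = (1.077696−7.092166·0.128)/21.799897 = 0.007794
w* = 0.067483·g + 0.007794·h:
  w_0 = 0.067483·2.8411 + 0.007794·19.8614 = 0.3465  (GE)
  w_1 = 0.067483·2.5424 + 0.007794·9.9530 = 0.2491  (Lockheed)
  w_2 = 0.067483·1.5025 + 0.007794·15.1047 = 0.2191  (Kellogg)
  w_3 = 0.067483·0.2062 + 0.007794·21.9816 = 0.1852  (Xerox)
Σw_i=1.0000  μᵀw=0.1280
σ²=wᵀΣw=λ₁·μ_p+λ₂ = 0.067483·0.128 + 0.007794 = 0.016431 ≈ 0.0164

0.2491


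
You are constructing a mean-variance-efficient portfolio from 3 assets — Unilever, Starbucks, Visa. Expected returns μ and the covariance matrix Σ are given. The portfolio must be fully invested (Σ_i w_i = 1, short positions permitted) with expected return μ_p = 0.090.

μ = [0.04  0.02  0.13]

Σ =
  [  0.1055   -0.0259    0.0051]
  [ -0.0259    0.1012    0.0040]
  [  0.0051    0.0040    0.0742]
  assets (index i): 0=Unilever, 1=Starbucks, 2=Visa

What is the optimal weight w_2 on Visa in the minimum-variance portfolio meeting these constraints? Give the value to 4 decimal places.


u=Σ⁻¹μ = [0.3500  0.2194  1.7161]
v=Σ⁻¹𝟙 = [11.9605  12.4688  11.9828]
a=μᵀu=0.241487  b=𝟙ᵀu=2.285564  c=𝟙ᵀv=36.412132  D=ac−b²=3.569256
λ₁=(c·0.090−b)/D = (36.412132·0.090−2.285564)/3.569256 = 0.277797
λ₂=(a−b·0.090)/D = (0.241487−2.285564·0.090)/3.569256 = 0.010026
w* = 0.277797·u + 0.010026·v:
  w_0 = 0.277797·0.3500 + 0.010026·11.9605 = 0.2172  (Unilever)
  w_1 = 0.277797·0.2194 + 0.010026·12.4688 = 0.1860  (Starbucks)
  w_2 = 0.277797·1.7161 + 0.010026·11.9828 = 0.5969  (Visa)
Σw_i=1.0000  μᵀw=0.0900
σ²=wᵀΣw=λ₁·μ_p+λ₂ = 0.277797·0.090 + 0.010026 = 0.035028 ≈ 0.0350

0.5969


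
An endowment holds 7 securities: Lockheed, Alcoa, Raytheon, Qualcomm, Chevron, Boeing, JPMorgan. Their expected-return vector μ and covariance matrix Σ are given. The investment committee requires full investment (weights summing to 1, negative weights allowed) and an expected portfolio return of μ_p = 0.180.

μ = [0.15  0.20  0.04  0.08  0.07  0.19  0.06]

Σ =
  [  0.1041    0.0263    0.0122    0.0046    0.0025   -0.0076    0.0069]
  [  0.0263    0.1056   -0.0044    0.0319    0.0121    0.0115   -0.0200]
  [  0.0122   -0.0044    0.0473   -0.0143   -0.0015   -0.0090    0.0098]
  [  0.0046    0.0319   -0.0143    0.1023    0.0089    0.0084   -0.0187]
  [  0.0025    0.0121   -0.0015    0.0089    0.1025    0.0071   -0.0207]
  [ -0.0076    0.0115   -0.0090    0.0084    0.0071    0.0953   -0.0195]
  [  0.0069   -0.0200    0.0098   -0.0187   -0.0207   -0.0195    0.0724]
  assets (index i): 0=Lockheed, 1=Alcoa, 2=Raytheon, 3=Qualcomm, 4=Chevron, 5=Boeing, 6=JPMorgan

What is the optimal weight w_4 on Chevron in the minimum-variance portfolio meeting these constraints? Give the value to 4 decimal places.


0.0087

g=Σ⁻¹μ = [0.9197  1.6073  0.9480  0.4896  0.6869  2.2760  1.9926]
h=Σ⁻¹𝟙 = [3.8553  7.0486  23.0612  12.5714  11.6625  14.8254  22.8448]
a=μᵀg=1.136585  b=𝟙ᵀg=8.920074  c=𝟙ᵀh=95.869302  D=ac−b²=29.395916
λ₁=(c·0.180−b)/D = (95.869302·0.180−8.920074)/29.395916 = 0.283590
λ₂=(a−b·0.180)/D = (1.136585−8.920074·0.180)/29.395916 = -0.015956
w* = 0.283590·g + -0.015956·h:
  w_0 = 0.283590·0.9197 + -0.015956·3.8553 = 0.1993  (Lockheed)
  w_1 = 0.283590·1.6073 + -0.015956·7.0486 = 0.3434  (Alcoa)
  w_2 = 0.283590·0.9480 + -0.015956·23.0612 = -0.0991  (Raytheon)
  w_3 = 0.283590·0.4896 + -0.015956·12.5714 = -0.0617  (Qualcomm)
  w_4 = 0.283590·0.6869 + -0.015956·11.6625 = 0.0087  (Chevron)
  w_5 = 0.283590·2.2760 + -0.015956·14.8254 = 0.4089  (Boeing)
  w_6 = 0.283590·1.9926 + -0.015956·22.8448 = 0.2006  (JPMorgan)
Σw_i=1.0000  μᵀw=0.1800
σ²=wᵀΣw=λ₁·μ_p+λ₂ = 0.283590·0.180 + -0.015956 = 0.035091 ≈ 0.0351
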